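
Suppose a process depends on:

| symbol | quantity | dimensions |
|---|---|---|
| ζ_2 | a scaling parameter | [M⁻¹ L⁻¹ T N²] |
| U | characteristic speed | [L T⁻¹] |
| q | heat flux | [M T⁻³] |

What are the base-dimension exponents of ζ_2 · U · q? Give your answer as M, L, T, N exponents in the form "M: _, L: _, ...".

Collect each base-dimension exponent across the product:
  M: (-1) + (0) + (1) = 0
  L: (-1) + (1) + (0) = 0
  T: (1) + (-1) + (-3) = -3
  N: (2) + (0) + (0) = 2
So the dimensions are [T⁻³ N²].

M: 0, L: 0, T: -3, N: 2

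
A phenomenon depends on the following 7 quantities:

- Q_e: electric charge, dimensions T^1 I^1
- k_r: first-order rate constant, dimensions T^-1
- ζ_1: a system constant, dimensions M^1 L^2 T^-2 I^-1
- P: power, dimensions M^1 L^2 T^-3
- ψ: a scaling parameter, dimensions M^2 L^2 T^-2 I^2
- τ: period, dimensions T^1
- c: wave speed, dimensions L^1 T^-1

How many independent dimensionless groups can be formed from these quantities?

There are 7 variables and 4 base dimensions (M, L, T, I).
The dimension matrix has rank 4.
Independent dimensionless groups: 7 − 4 = 3.

3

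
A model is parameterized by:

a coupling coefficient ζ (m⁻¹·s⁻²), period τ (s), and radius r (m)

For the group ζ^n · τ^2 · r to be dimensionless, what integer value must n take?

Balance the L exponent: (-1)·n from ζ, plus 2·(0) + (1) = 1 from the rest, must sum to zero.
−n + 1 = 0, so n = 1.

1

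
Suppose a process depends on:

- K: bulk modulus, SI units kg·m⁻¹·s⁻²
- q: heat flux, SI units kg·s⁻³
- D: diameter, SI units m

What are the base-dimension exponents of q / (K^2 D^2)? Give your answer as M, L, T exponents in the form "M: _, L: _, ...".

Collect each base-dimension exponent across the product:
  M: −2·(1) + (1) − 2·(0) = -1
  L: −2·(-1) + (0) − 2·(1) = 0
  T: −2·(-2) + (-3) − 2·(0) = 1
So the dimensions are [M⁻¹ T].

M: -1, L: 0, T: 1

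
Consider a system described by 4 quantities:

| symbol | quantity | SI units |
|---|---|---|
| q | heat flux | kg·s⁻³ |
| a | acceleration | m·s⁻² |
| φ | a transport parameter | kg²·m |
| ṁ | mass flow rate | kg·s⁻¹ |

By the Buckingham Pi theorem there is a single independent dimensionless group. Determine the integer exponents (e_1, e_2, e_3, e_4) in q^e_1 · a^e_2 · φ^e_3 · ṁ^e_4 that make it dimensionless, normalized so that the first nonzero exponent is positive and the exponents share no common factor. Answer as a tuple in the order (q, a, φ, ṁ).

M: e_1·(1) + e_2·(0) + e_3·(2) + e_4·(1) = 0
L: e_1·(0) + e_2·(1) + e_3·(1) + e_4·(0) = 0
T: e_1·(-3) + e_2·(-2) + e_3·(0) + e_4·(-1) = 0
Solving this homogeneous linear system for the smallest-integer solution (first nonzero entry positive) gives (2, -1, 1, -4).

(2, -1, 1, -4)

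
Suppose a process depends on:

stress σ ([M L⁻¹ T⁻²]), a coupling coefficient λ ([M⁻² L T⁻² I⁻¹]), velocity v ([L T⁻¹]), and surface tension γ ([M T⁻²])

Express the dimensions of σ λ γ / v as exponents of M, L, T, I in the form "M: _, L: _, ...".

Collect each base-dimension exponent across the product:
  M: (1) + (-2) − (0) + (1) = 0
  L: (-1) + (1) − (1) + (0) = -1
  T: (-2) + (-2) − (-1) + (-2) = -5
  I: (0) + (-1) − (0) + (0) = -1
So the dimensions are [L⁻¹ T⁻⁵ I⁻¹].

M: 0, L: -1, T: -5, I: -1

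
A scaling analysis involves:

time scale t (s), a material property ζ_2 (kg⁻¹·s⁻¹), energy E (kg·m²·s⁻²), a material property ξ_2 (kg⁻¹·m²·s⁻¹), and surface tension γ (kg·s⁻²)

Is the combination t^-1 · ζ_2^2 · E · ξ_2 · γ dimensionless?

no

Sum the exponent of each base dimension across the product:
  M: −[t]_M + 2·[ζ_2]_M + [E]_M + [ξ_2]_M + [γ]_M = −(0) + 2·(-1) + (1) + (-1) + (1) = -1
  L: −[t]_L + 2·[ζ_2]_L + [E]_L + [ξ_2]_L + [γ]_L = −(0) + 2·(0) + (2) + (2) + (0) = 4
  T: −[t]_T + 2·[ζ_2]_T + [E]_T + [ξ_2]_T + [γ]_T = −(1) + 2·(-1) + (-2) + (-1) + (-2) = -8
Net dimensions [M⁻¹ L⁴ T⁻⁸] ≠ [1] — not dimensionless.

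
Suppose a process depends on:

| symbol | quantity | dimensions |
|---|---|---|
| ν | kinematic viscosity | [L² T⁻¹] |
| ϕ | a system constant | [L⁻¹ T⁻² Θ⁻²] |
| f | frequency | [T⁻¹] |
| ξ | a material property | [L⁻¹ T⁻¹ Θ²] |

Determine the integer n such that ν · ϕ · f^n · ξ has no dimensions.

-4

Balance the T exponent: (-1)·n from f, plus (-1) + (-2) + (-1) = -4 from the rest, must sum to zero.
−n − 4 = 0, so n = -4.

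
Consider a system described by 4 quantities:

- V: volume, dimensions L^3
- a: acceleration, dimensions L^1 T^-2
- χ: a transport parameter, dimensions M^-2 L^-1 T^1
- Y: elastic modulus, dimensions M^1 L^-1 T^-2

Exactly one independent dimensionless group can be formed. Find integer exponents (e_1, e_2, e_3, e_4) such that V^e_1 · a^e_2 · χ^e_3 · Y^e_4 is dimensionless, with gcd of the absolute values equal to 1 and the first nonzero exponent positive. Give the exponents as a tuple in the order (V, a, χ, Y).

(3, -3, 2, 4)

M: e_1·(0) + e_2·(0) + e_3·(-2) + e_4·(1) = 0
L: e_1·(3) + e_2·(1) + e_3·(-1) + e_4·(-1) = 0
T: e_1·(0) + e_2·(-2) + e_3·(1) + e_4·(-2) = 0
Solving this homogeneous linear system for the smallest-integer solution (first nonzero entry positive) gives (3, -3, 2, 4).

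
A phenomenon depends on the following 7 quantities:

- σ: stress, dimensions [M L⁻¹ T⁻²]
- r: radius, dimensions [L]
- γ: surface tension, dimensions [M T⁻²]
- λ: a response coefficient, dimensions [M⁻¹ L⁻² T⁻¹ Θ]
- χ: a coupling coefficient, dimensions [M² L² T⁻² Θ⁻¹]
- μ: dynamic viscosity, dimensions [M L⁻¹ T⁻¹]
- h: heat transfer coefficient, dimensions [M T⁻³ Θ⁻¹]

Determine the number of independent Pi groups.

There are 7 variables and 4 base dimensions (M, L, T, Θ).
The dimension matrix has rank 4.
Independent dimensionless groups: 7 − 4 = 3.

3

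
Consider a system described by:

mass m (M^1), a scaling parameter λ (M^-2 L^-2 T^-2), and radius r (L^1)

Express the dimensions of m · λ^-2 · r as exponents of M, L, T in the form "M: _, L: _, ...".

Collect each base-dimension exponent across the product:
  M: (1) − 2·(-2) + (0) = 5
  L: (0) − 2·(-2) + (1) = 5
  T: (0) − 2·(-2) + (0) = 4
So the dimensions are [M⁵ L⁵ T⁴].

M: 5, L: 5, T: 4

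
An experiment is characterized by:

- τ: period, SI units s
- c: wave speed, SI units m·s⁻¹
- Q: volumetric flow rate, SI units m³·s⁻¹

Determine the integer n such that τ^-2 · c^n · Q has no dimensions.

-3

Balance the L exponent: (1)·n from c, plus −2·(0) + (3) = 3 from the rest, must sum to zero.
n + 3 = 0, so n = -3.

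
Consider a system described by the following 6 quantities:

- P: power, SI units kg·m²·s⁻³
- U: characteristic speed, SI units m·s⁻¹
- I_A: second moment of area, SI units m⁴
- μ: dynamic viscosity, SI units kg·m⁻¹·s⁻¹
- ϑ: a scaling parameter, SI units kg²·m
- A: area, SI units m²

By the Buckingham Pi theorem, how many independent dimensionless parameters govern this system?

There are 6 variables and 3 base dimensions (M, L, T).
The dimension matrix has rank 3.
Independent dimensionless groups: 6 − 3 = 3.

3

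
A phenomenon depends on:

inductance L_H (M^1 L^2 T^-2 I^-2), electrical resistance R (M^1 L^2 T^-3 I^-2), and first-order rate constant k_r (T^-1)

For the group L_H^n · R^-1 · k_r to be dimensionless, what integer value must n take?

Balance the M exponent: (1)·n from L_H, plus −(1) + (0) = -1 from the rest, must sum to zero.
n − 1 = 0, so n = 1.

1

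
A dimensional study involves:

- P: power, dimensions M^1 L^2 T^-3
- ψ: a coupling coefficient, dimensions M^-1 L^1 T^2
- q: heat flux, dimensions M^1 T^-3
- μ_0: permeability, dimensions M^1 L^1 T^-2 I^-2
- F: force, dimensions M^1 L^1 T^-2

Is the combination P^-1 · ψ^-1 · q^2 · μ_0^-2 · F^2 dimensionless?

Sum the exponent of each base dimension across the product:
  M: −[P]_M − [ψ]_M + 2·[q]_M − 2·[μ_0]_M + 2·[F]_M = −(1) − (-1) + 2·(1) − 2·(1) + 2·(1) = 2
  L: −[P]_L − [ψ]_L + 2·[q]_L − 2·[μ_0]_L + 2·[F]_L = −(2) − (1) + 2·(0) − 2·(1) + 2·(1) = -3
  T: −[P]_T − [ψ]_T + 2·[q]_T − 2·[μ_0]_T + 2·[F]_T = −(-3) − (2) + 2·(-3) − 2·(-2) + 2·(-2) = -5
  I: −[P]_I − [ψ]_I + 2·[q]_I − 2·[μ_0]_I + 2·[F]_I = −(0) − (0) + 2·(0) − 2·(-2) + 2·(0) = 4
Net dimensions [M² L⁻³ T⁻⁵ I⁴] ≠ [1] — not dimensionless.

no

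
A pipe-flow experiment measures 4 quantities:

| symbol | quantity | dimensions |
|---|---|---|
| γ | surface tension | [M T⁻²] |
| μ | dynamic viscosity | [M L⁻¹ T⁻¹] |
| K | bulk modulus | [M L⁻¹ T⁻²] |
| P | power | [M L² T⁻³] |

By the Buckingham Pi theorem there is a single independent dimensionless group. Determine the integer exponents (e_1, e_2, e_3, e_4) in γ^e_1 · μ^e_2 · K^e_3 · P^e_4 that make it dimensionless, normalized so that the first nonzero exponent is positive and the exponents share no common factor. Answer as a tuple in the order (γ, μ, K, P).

(3, -1, -1, -1)

M: e_1·(1) + e_2·(1) + e_3·(1) + e_4·(1) = 0
L: e_1·(0) + e_2·(-1) + e_3·(-1) + e_4·(2) = 0
T: e_1·(-2) + e_2·(-1) + e_3·(-2) + e_4·(-3) = 0
Solving this homogeneous linear system for the smallest-integer solution (first nonzero entry positive) gives (3, -1, -1, -1).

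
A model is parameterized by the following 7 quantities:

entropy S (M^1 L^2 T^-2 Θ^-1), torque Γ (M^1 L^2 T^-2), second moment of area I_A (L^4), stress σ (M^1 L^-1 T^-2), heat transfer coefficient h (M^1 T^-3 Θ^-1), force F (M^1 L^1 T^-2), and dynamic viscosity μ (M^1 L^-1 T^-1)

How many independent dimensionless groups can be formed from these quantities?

There are 7 variables and 4 base dimensions (M, L, T, Θ).
The dimension matrix has rank 4.
Independent dimensionless groups: 7 − 4 = 3.

3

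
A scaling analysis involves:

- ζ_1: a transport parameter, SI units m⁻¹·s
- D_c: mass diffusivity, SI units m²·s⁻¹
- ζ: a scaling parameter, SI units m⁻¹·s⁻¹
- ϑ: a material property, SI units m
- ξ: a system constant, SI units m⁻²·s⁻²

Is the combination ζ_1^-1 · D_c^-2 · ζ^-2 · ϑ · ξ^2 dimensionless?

no

Sum the exponent of each base dimension across the product:
  L: −[ζ_1]_L − 2·[D_c]_L − 2·[ζ]_L + [ϑ]_L + 2·[ξ]_L = −(-1) − 2·(2) − 2·(-1) + (1) + 2·(-2) = -4
  T: −[ζ_1]_T − 2·[D_c]_T − 2·[ζ]_T + [ϑ]_T + 2·[ξ]_T = −(1) − 2·(-1) − 2·(-1) + (0) + 2·(-2) = -1
Net dimensions [L⁻⁴ T⁻¹] ≠ [1] — not dimensionless.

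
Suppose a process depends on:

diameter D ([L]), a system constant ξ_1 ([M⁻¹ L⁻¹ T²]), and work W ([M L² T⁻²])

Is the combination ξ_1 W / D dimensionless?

Sum the exponent of each base dimension across the product:
  M: −[D]_M + [ξ_1]_M + [W]_M = −(0) + (-1) + (1) = 0
  L: −[D]_L + [ξ_1]_L + [W]_L = −(1) + (-1) + (2) = 0
  T: −[D]_T + [ξ_1]_T + [W]_T = −(0) + (2) + (-2) = 0
All base exponents vanish — dimensionless.

yes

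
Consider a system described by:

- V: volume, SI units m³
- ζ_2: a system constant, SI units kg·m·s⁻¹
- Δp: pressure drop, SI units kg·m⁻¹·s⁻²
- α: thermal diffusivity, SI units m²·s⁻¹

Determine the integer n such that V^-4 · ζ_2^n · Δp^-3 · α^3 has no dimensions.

3

Balance the M exponent: (1)·n from ζ_2, plus −4·(0) − 3·(1) + 3·(0) = -3 from the rest, must sum to zero.
n − 3 = 0, so n = 3.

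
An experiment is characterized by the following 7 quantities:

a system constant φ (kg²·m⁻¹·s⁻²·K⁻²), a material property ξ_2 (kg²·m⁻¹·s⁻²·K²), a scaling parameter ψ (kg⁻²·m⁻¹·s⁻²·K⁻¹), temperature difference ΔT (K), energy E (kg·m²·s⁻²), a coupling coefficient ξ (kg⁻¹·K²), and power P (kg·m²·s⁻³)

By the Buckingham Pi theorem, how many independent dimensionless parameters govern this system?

There are 7 variables and 4 base dimensions (M, L, T, Θ).
The dimension matrix has rank 4.
Independent dimensionless groups: 7 − 4 = 3.

3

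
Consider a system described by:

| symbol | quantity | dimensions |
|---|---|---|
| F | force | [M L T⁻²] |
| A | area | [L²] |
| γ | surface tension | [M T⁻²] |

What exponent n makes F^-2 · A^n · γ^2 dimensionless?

Balance the L exponent: (2)·n from A, plus −2·(1) + 2·(0) = -2 from the rest, must sum to zero.
2n − 2 = 0, so n = 1.

1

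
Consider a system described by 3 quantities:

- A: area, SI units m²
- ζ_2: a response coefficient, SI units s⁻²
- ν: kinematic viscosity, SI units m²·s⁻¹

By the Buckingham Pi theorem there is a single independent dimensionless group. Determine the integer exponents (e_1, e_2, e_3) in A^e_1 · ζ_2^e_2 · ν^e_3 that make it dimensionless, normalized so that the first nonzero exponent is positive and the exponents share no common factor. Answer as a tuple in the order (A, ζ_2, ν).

L: e_1·(2) + e_2·(0) + e_3·(2) = 0
T: e_1·(0) + e_2·(-2) + e_3·(-1) = 0
Solving this homogeneous linear system for the smallest-integer solution (first nonzero entry positive) gives (2, 1, -2).

(2, 1, -2)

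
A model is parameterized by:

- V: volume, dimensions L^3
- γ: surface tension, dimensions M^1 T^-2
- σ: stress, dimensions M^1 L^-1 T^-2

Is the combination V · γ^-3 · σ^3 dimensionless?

yes

Sum the exponent of each base dimension across the product:
  M: [V]_M − 3·[γ]_M + 3·[σ]_M = (0) − 3·(1) + 3·(1) = 0
  L: [V]_L − 3·[γ]_L + 3·[σ]_L = (3) − 3·(0) + 3·(-1) = 0
  T: [V]_T − 3·[γ]_T + 3·[σ]_T = (0) − 3·(-2) + 3·(-2) = 0
All base exponents vanish — dimensionless.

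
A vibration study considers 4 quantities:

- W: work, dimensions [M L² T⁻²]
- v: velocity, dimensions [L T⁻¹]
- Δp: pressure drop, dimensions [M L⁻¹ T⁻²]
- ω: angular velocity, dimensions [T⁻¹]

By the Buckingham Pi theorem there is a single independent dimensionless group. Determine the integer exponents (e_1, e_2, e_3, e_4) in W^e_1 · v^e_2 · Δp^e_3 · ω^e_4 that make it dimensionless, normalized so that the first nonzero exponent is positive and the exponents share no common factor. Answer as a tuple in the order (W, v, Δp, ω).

(1, -3, -1, 3)

M: e_1·(1) + e_2·(0) + e_3·(1) + e_4·(0) = 0
L: e_1·(2) + e_2·(1) + e_3·(-1) + e_4·(0) = 0
T: e_1·(-2) + e_2·(-1) + e_3·(-2) + e_4·(-1) = 0
Solving this homogeneous linear system for the smallest-integer solution (first nonzero entry positive) gives (1, -3, -1, 3).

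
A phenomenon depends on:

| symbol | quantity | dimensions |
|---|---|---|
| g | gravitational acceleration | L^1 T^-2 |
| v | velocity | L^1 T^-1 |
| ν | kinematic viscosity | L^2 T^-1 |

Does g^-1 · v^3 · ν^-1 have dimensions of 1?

yes

Sum the exponent of each base dimension across the product:
  M: −[g]_M + 3·[v]_M − [ν]_M = −(0) + 3·(0) − (0) = 0
  L: −[g]_L + 3·[v]_L − [ν]_L = −(1) + 3·(1) − (2) = 0
  T: −[g]_T + 3·[v]_T − [ν]_T = −(-2) + 3·(-1) − (-1) = 0
All base exponents vanish — dimensionless.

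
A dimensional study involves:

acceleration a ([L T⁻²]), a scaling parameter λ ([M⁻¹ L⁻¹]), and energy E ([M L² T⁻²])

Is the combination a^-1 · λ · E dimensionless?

Sum the exponent of each base dimension across the product:
  M: −[a]_M + [λ]_M + [E]_M = −(0) + (-1) + (1) = 0
  L: −[a]_L + [λ]_L + [E]_L = −(1) + (-1) + (2) = 0
  T: −[a]_T + [λ]_T + [E]_T = −(-2) + (0) + (-2) = 0
All base exponents vanish — dimensionless.

yes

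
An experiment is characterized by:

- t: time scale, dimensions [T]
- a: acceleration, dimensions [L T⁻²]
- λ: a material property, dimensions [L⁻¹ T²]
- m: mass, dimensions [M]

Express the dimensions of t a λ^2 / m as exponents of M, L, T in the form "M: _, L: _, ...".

Collect each base-dimension exponent across the product:
  M: (0) + (0) + 2·(0) − (1) = -1
  L: (0) + (1) + 2·(-1) − (0) = -1
  T: (1) + (-2) + 2·(2) − (0) = 3
So the dimensions are [M⁻¹ L⁻¹ T³].

M: -1, L: -1, T: 3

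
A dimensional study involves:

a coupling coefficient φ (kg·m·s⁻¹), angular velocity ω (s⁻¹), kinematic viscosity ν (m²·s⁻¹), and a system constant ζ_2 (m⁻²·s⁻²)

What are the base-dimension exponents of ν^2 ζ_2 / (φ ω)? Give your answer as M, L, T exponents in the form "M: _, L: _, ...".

M: -1, L: 1, T: -2

Collect each base-dimension exponent across the product:
  M: −(1) − (0) + 2·(0) + (0) = -1
  L: −(1) − (0) + 2·(2) + (-2) = 1
  T: −(-1) − (-1) + 2·(-1) + (-2) = -2
So the dimensions are [M⁻¹ L T⁻²].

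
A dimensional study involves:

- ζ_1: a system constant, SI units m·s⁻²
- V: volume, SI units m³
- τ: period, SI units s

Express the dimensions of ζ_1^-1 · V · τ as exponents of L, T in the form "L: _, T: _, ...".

Collect each base-dimension exponent across the product:
  L: −(1) + (3) + (0) = 2
  T: −(-2) + (0) + (1) = 3
So the dimensions are [L² T³].

L: 2, T: 3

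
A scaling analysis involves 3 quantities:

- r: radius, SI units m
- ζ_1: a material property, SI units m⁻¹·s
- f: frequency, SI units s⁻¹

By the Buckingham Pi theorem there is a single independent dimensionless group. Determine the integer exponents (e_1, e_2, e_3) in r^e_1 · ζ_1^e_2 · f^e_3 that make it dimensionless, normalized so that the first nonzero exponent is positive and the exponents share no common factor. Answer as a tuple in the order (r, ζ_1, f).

L: e_1·(1) + e_2·(-1) + e_3·(0) = 0
T: e_1·(0) + e_2·(1) + e_3·(-1) = 0
Solving this homogeneous linear system for the smallest-integer solution (first nonzero entry positive) gives (1, 1, 1).

(1, 1, 1)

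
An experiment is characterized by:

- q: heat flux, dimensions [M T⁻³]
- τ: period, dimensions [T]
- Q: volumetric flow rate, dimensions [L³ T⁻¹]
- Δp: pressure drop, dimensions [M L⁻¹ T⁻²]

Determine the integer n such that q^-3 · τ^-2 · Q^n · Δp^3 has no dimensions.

1

Balance the L exponent: (3)·n from Q, plus −3·(0) − 2·(0) + 3·(-1) = -3 from the rest, must sum to zero.
3n − 3 = 0, so n = 1.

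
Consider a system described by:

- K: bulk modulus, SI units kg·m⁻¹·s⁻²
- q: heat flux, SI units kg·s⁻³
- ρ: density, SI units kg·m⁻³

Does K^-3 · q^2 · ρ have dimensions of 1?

Sum the exponent of each base dimension across the product:
  M: −3·[K]_M + 2·[q]_M + [ρ]_M = −3·(1) + 2·(1) + (1) = 0
  L: −3·[K]_L + 2·[q]_L + [ρ]_L = −3·(-1) + 2·(0) + (-3) = 0
  T: −3·[K]_T + 2·[q]_T + [ρ]_T = −3·(-2) + 2·(-3) + (0) = 0
All base exponents vanish — dimensionless.

yes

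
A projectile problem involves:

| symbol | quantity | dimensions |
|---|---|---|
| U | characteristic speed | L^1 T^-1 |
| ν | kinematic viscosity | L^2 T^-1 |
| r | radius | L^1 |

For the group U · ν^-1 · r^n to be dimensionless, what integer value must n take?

Balance the L exponent: (1)·n from r, plus (1) − (2) = -1 from the rest, must sum to zero.
n − 1 = 0, so n = 1.

1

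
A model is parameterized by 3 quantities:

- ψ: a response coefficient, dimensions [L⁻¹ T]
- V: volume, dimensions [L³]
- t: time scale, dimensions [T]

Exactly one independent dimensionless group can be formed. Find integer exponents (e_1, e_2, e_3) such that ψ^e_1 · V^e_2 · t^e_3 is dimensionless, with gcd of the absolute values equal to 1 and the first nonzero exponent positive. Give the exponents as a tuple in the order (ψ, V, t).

(3, 1, -3)

L: e_1·(-1) + e_2·(3) + e_3·(0) = 0
T: e_1·(1) + e_2·(0) + e_3·(1) = 0
Solving this homogeneous linear system for the smallest-integer solution (first nonzero entry positive) gives (3, 1, -3).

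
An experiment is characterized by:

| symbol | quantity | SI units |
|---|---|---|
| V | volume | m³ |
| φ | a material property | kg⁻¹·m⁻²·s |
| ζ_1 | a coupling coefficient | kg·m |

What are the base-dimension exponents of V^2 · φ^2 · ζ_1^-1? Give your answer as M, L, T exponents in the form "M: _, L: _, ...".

Collect each base-dimension exponent across the product:
  M: 2·(0) + 2·(-1) − (1) = -3
  L: 2·(3) + 2·(-2) − (1) = 1
  T: 2·(0) + 2·(1) − (0) = 2
So the dimensions are [M⁻³ L T²].

M: -3, L: 1, T: 2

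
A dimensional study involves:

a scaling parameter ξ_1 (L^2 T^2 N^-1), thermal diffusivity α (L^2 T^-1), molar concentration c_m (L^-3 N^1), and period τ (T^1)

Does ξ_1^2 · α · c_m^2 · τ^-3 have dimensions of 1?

yes

Sum the exponent of each base dimension across the product:
  M: 2·[ξ_1]_M + [α]_M + 2·[c_m]_M − 3·[τ]_M = 2·(0) + (0) + 2·(0) − 3·(0) = 0
  L: 2·[ξ_1]_L + [α]_L + 2·[c_m]_L − 3·[τ]_L = 2·(2) + (2) + 2·(-3) − 3·(0) = 0
  T: 2·[ξ_1]_T + [α]_T + 2·[c_m]_T − 3·[τ]_T = 2·(2) + (-1) + 2·(0) − 3·(1) = 0
  N: 2·[ξ_1]_N + [α]_N + 2·[c_m]_N − 3·[τ]_N = 2·(-1) + (0) + 2·(1) − 3·(0) = 0
All base exponents vanish — dimensionless.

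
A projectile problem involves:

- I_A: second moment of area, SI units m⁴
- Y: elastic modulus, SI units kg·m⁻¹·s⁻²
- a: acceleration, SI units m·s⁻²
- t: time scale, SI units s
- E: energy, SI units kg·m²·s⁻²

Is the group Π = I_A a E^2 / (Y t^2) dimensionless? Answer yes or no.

no

Sum the exponent of each base dimension across the product:
  M: [I_A]_M − [Y]_M + [a]_M − 2·[t]_M + 2·[E]_M = (0) − (1) + (0) − 2·(0) + 2·(1) = 1
  L: [I_A]_L − [Y]_L + [a]_L − 2·[t]_L + 2·[E]_L = (4) − (-1) + (1) − 2·(0) + 2·(2) = 10
  T: [I_A]_T − [Y]_T + [a]_T − 2·[t]_T + 2·[E]_T = (0) − (-2) + (-2) − 2·(1) + 2·(-2) = -6
Net dimensions [M L¹⁰ T⁻⁶] ≠ [1] — not dimensionless.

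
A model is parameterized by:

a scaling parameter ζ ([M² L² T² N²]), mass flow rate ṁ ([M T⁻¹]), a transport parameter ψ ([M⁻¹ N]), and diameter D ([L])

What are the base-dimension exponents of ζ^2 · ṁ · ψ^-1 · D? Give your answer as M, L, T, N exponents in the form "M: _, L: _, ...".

M: 6, L: 5, T: 3, N: 3

Collect each base-dimension exponent across the product:
  M: 2·(2) + (1) − (-1) + (0) = 6
  L: 2·(2) + (0) − (0) + (1) = 5
  T: 2·(2) + (-1) − (0) + (0) = 3
  N: 2·(2) + (0) − (1) + (0) = 3
So the dimensions are [M⁶ L⁵ T³ N³].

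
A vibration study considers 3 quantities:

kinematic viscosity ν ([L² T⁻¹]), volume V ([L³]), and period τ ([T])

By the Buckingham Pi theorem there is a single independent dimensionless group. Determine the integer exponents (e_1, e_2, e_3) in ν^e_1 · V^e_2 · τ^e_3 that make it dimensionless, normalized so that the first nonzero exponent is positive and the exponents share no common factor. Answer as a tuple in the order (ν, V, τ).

L: e_1·(2) + e_2·(3) + e_3·(0) = 0
T: e_1·(-1) + e_2·(0) + e_3·(1) = 0
Solving this homogeneous linear system for the smallest-integer solution (first nonzero entry positive) gives (3, -2, 3).

(3, -2, 3)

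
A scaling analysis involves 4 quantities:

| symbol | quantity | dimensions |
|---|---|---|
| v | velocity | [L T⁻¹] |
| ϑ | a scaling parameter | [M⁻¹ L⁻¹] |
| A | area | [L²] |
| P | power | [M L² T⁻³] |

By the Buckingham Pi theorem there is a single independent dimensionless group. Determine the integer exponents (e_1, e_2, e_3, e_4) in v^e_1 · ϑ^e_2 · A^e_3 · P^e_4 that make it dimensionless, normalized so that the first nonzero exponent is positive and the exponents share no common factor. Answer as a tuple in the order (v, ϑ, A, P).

(3, -1, -1, -1)

M: e_1·(0) + e_2·(-1) + e_3·(0) + e_4·(1) = 0
L: e_1·(1) + e_2·(-1) + e_3·(2) + e_4·(2) = 0
T: e_1·(-1) + e_2·(0) + e_3·(0) + e_4·(-3) = 0
Solving this homogeneous linear system for the smallest-integer solution (first nonzero entry positive) gives (3, -1, -1, -1).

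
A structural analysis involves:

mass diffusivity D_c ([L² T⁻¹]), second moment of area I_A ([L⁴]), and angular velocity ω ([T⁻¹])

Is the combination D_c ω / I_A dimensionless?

Sum the exponent of each base dimension across the product:
  L: [D_c]_L − [I_A]_L + [ω]_L = (2) − (4) + (0) = -2
  T: [D_c]_T − [I_A]_T + [ω]_T = (-1) − (0) + (-1) = -2
Net dimensions [L⁻² T⁻²] ≠ [1] — not dimensionless.

no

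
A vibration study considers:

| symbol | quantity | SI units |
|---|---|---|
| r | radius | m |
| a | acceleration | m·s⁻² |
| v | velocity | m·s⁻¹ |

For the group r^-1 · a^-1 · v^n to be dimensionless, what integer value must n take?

2

Balance the L exponent: (1)·n from v, plus −(1) − (1) = -2 from the rest, must sum to zero.
n − 2 = 0, so n = 2.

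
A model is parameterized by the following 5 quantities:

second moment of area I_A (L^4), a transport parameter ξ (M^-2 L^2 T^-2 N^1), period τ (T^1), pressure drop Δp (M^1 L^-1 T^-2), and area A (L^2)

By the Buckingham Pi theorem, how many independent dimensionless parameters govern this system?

There are 5 variables and 4 base dimensions (M, L, T, N).
The dimension matrix has rank 4.
Independent dimensionless groups: 5 − 4 = 1.

1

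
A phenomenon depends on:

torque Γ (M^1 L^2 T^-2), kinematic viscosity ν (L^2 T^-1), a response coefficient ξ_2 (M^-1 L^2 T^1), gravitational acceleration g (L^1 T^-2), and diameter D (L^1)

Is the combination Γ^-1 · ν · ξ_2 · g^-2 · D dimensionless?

Sum the exponent of each base dimension across the product:
  M: −[Γ]_M + [ν]_M + [ξ_2]_M − 2·[g]_M + [D]_M = −(1) + (0) + (-1) − 2·(0) + (0) = -2
  L: −[Γ]_L + [ν]_L + [ξ_2]_L − 2·[g]_L + [D]_L = −(2) + (2) + (2) − 2·(1) + (1) = 1
  T: −[Γ]_T + [ν]_T + [ξ_2]_T − 2·[g]_T + [D]_T = −(-2) + (-1) + (1) − 2·(-2) + (0) = 6
Net dimensions [M⁻² L T⁶] ≠ [1] — not dimensionless.

no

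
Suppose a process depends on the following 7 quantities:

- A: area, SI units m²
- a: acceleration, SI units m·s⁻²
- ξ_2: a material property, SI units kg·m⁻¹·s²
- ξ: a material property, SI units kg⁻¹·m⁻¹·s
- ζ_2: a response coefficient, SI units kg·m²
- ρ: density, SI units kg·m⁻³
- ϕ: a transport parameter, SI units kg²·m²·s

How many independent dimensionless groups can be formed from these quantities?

There are 7 variables and 3 base dimensions (M, L, T).
The dimension matrix has rank 3.
Independent dimensionless groups: 7 − 3 = 4.

4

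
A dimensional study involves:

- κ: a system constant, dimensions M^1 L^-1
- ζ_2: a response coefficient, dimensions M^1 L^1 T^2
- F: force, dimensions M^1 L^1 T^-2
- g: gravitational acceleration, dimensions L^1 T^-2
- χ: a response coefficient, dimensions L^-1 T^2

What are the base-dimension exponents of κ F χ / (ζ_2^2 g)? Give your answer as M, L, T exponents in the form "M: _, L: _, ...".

Collect each base-dimension exponent across the product:
  M: (1) − 2·(1) + (1) − (0) + (0) = 0
  L: (-1) − 2·(1) + (1) − (1) + (-1) = -4
  T: (0) − 2·(2) + (-2) − (-2) + (2) = -2
So the dimensions are [L⁻⁴ T⁻²].

M: 0, L: -4, T: -2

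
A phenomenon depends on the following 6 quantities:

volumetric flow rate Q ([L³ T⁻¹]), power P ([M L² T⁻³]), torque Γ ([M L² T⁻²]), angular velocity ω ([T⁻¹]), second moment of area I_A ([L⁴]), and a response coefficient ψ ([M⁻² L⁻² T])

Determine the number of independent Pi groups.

There are 6 variables and 3 base dimensions (M, L, T).
The dimension matrix has rank 3.
Independent dimensionless groups: 6 − 3 = 3.

3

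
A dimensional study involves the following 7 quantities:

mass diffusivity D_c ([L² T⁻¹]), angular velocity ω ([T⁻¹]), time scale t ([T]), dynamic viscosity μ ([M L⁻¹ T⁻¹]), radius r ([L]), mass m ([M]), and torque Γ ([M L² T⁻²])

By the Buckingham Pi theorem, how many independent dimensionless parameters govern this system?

There are 7 variables and 3 base dimensions (M, L, T).
The dimension matrix has rank 3.
Independent dimensionless groups: 7 − 3 = 4.

4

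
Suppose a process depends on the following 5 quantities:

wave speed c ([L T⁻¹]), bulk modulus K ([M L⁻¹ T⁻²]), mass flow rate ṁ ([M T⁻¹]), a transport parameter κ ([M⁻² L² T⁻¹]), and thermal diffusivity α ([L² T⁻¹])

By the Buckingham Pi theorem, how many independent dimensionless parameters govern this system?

2

There are 5 variables and 3 base dimensions (M, L, T).
The dimension matrix has rank 3.
Independent dimensionless groups: 5 − 3 = 2.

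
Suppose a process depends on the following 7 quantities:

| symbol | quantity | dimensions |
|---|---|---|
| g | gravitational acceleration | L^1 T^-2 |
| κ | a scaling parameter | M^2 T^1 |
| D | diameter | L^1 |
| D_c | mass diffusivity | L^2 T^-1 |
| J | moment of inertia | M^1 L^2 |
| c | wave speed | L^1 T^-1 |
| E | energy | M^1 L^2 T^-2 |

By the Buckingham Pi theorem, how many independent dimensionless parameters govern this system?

There are 7 variables and 3 base dimensions (M, L, T).
The dimension matrix has rank 3.
Independent dimensionless groups: 7 − 3 = 4.

4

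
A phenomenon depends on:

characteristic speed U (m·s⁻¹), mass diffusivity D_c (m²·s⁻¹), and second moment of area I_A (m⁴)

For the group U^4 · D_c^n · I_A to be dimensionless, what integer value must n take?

-4

Balance the L exponent: (2)·n from D_c, plus 4·(1) + (4) = 8 from the rest, must sum to zero.
2n + 8 = 0, so n = -4.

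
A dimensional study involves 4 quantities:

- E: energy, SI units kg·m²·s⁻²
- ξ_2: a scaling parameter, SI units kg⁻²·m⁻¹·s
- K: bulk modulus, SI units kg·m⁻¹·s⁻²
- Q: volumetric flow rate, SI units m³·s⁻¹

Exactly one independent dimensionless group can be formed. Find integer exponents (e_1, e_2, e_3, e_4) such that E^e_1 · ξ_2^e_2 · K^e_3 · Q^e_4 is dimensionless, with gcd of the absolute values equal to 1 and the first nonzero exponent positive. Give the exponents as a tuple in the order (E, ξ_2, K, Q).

M: e_1·(1) + e_2·(-2) + e_3·(1) + e_4·(0) = 0
L: e_1·(2) + e_2·(-1) + e_3·(-1) + e_4·(3) = 0
T: e_1·(-2) + e_2·(1) + e_3·(-2) + e_4·(-1) = 0
Solving this homogeneous linear system for the smallest-integer solution (first nonzero entry positive) gives (4, 1, -2, -3).

(4, 1, -2, -3)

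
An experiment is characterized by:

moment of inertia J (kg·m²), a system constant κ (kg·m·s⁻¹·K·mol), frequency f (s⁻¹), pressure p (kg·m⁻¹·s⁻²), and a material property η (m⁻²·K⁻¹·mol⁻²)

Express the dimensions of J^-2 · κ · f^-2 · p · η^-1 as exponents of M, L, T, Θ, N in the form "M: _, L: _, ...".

Collect each base-dimension exponent across the product:
  M: −2·(1) + (1) − 2·(0) + (1) − (0) = 0
  L: −2·(2) + (1) − 2·(0) + (-1) − (-2) = -2
  T: −2·(0) + (-1) − 2·(-1) + (-2) − (0) = -1
  Θ: −2·(0) + (1) − 2·(0) + (0) − (-1) = 2
  N: −2·(0) + (1) − 2·(0) + (0) − (-2) = 3
So the dimensions are [L⁻² T⁻¹ Θ² N³].

M: 0, L: -2, T: -1, Θ: 2, N: 3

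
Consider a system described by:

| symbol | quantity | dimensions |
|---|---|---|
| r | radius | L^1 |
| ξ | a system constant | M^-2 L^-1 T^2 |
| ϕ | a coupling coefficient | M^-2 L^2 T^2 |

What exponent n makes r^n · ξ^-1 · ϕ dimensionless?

Balance the L exponent: (1)·n from r, plus −(-1) + (2) = 3 from the rest, must sum to zero.
n + 3 = 0, so n = -3.

-3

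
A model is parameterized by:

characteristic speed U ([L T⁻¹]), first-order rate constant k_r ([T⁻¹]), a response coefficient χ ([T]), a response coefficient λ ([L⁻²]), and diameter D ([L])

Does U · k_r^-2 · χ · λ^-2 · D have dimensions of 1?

no

Sum the exponent of each base dimension across the product:
  L: [U]_L − 2·[k_r]_L + [χ]_L − 2·[λ]_L + [D]_L = (1) − 2·(0) + (0) − 2·(-2) + (1) = 6
  T: [U]_T − 2·[k_r]_T + [χ]_T − 2·[λ]_T + [D]_T = (-1) − 2·(-1) + (1) − 2·(0) + (0) = 2
Net dimensions [L⁶ T²] ≠ [1] — not dimensionless.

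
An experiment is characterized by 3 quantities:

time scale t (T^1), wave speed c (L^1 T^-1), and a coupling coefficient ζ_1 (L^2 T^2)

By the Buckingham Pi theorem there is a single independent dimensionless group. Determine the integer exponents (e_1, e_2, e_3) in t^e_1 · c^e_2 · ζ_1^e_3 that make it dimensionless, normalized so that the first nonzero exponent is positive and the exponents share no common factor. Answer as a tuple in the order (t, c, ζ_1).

L: e_1·(0) + e_2·(1) + e_3·(2) = 0
T: e_1·(1) + e_2·(-1) + e_3·(2) = 0
Solving this homogeneous linear system for the smallest-integer solution (first nonzero entry positive) gives (4, 2, -1).

(4, 2, -1)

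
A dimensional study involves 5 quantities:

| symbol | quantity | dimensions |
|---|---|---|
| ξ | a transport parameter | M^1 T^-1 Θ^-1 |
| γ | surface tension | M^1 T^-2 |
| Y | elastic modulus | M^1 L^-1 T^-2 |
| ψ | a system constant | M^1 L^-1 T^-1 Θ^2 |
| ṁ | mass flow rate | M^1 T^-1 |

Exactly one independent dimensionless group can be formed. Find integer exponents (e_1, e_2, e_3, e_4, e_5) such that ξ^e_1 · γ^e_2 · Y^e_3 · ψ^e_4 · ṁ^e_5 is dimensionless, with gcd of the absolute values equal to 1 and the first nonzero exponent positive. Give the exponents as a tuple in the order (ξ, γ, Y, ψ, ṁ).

M: e_1·(1) + e_2·(1) + e_3·(1) + e_4·(1) + e_5·(1) = 0
L: e_1·(0) + e_2·(0) + e_3·(-1) + e_4·(-1) + e_5·(0) = 0
T: e_1·(-1) + e_2·(-2) + e_3·(-2) + e_4·(-1) + e_5·(-1) = 0
Θ: e_1·(-1) + e_2·(0) + e_3·(0) + e_4·(2) + e_5·(0) = 0
Solving this homogeneous linear system for the smallest-integer solution (first nonzero entry positive) gives (2, 1, -1, 1, -3).

(2, 1, -1, 1, -3)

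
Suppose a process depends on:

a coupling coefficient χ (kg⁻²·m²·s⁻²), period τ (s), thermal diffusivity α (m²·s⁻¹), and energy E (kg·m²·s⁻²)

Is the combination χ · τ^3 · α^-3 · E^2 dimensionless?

yes

Sum the exponent of each base dimension across the product:
  M: [χ]_M + 3·[τ]_M − 3·[α]_M + 2·[E]_M = (-2) + 3·(0) − 3·(0) + 2·(1) = 0
  L: [χ]_L + 3·[τ]_L − 3·[α]_L + 2·[E]_L = (2) + 3·(0) − 3·(2) + 2·(2) = 0
  T: [χ]_T + 3·[τ]_T − 3·[α]_T + 2·[E]_T = (-2) + 3·(1) − 3·(-1) + 2·(-2) = 0
All base exponents vanish — dimensionless.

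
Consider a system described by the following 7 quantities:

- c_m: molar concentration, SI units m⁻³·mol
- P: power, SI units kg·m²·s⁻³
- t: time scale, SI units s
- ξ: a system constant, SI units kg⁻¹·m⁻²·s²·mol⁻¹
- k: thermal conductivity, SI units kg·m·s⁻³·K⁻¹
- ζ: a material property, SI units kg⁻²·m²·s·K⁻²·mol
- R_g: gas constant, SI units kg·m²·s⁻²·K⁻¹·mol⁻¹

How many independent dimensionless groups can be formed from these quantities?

2

There are 7 variables and 5 base dimensions (M, L, T, Θ, N).
The dimension matrix has rank 5.
Independent dimensionless groups: 7 − 5 = 2.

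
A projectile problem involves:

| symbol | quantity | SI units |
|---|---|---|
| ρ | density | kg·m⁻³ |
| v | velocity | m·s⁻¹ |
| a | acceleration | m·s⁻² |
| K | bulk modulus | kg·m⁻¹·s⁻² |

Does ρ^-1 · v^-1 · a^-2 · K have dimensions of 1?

no

Sum the exponent of each base dimension across the product:
  M: −[ρ]_M − [v]_M − 2·[a]_M + [K]_M = −(1) − (0) − 2·(0) + (1) = 0
  L: −[ρ]_L − [v]_L − 2·[a]_L + [K]_L = −(-3) − (1) − 2·(1) + (-1) = -1
  T: −[ρ]_T − [v]_T − 2·[a]_T + [K]_T = −(0) − (-1) − 2·(-2) + (-2) = 3
Net dimensions [L⁻¹ T³] ≠ [1] — not dimensionless.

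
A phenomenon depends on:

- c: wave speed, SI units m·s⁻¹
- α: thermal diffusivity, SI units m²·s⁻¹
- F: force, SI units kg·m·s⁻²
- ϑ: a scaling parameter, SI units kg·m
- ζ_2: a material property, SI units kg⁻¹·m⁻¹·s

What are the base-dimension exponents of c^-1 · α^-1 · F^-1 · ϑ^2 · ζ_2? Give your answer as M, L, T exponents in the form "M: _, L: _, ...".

Collect each base-dimension exponent across the product:
  M: −(0) − (0) − (1) + 2·(1) + (-1) = 0
  L: −(1) − (2) − (1) + 2·(1) + (-1) = -3
  T: −(-1) − (-1) − (-2) + 2·(0) + (1) = 5
So the dimensions are [L⁻³ T⁵].

M: 0, L: -3, T: 5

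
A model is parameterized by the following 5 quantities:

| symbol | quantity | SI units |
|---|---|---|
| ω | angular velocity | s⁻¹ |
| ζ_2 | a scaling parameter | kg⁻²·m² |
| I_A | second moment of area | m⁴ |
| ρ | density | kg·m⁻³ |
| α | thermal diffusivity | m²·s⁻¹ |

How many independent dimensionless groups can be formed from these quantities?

There are 5 variables and 3 base dimensions (M, L, T).
The dimension matrix has rank 3.
Independent dimensionless groups: 5 − 3 = 2.

2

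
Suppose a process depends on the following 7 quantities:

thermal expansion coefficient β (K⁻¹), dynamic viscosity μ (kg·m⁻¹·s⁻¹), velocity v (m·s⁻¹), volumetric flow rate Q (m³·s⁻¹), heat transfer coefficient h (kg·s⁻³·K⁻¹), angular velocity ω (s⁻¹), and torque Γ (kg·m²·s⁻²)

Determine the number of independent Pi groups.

There are 7 variables and 4 base dimensions (M, L, T, Θ).
The dimension matrix has rank 4.
Independent dimensionless groups: 7 − 4 = 3.

3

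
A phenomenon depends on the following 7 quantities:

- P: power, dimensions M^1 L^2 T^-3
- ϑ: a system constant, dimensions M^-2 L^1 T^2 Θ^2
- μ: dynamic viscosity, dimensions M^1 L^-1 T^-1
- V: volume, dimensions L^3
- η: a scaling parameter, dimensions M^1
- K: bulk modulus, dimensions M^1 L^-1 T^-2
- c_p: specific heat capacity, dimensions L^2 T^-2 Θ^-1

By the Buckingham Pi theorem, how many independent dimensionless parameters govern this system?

There are 7 variables and 4 base dimensions (M, L, T, Θ).
The dimension matrix has rank 4.
Independent dimensionless groups: 7 − 4 = 3.

3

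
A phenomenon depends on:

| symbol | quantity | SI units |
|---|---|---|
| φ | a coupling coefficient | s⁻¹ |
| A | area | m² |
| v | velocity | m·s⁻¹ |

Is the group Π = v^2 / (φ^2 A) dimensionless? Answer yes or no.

yes

Sum the exponent of each base dimension across the product:
  L: −2·[φ]_L − [A]_L + 2·[v]_L = −2·(0) − (2) + 2·(1) = 0
  T: −2·[φ]_T − [A]_T + 2·[v]_T = −2·(-1) − (0) + 2·(-1) = 0
All base exponents vanish — dimensionless.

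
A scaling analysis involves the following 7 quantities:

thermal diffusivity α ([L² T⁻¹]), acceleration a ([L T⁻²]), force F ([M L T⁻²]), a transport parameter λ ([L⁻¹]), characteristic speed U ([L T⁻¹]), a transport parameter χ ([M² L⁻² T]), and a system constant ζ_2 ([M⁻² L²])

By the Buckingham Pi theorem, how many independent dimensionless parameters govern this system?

There are 7 variables and 3 base dimensions (M, L, T).
The dimension matrix has rank 3.
Independent dimensionless groups: 7 − 3 = 4.

4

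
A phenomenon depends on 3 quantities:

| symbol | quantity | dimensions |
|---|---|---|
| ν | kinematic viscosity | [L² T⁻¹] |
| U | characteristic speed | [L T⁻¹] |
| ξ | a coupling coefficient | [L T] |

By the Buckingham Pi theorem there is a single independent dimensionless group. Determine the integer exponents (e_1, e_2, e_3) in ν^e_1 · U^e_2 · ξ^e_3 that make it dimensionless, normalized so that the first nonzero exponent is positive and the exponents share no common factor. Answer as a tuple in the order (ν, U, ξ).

(2, -3, -1)

L: e_1·(2) + e_2·(1) + e_3·(1) = 0
T: e_1·(-1) + e_2·(-1) + e_3·(1) = 0
Solving this homogeneous linear system for the smallest-integer solution (first nonzero entry positive) gives (2, -3, -1).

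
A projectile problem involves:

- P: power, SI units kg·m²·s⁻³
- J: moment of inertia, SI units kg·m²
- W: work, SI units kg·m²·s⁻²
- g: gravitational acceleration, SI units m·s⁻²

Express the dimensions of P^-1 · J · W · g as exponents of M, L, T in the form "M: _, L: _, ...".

M: 1, L: 3, T: -1

Collect each base-dimension exponent across the product:
  M: −(1) + (1) + (1) + (0) = 1
  L: −(2) + (2) + (2) + (1) = 3
  T: −(-3) + (0) + (-2) + (-2) = -1
So the dimensions are [M L³ T⁻¹].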